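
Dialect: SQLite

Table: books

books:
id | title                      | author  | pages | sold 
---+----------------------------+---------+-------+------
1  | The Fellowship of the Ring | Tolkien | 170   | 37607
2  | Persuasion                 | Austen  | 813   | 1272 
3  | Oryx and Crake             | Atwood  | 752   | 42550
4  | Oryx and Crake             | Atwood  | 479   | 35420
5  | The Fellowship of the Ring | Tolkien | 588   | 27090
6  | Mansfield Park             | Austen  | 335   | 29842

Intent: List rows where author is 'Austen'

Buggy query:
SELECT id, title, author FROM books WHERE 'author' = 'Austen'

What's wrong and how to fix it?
Bug: 'author' in single quotes is a string literal, not the column; the comparison is literal-vs-literal and never true

Fix: Reference the column as author without single quotes

Corrected query:
SELECT id, title, author FROM books WHERE author = 'Austen'

Result:
id | title          | author
---+----------------+-------
2  | Persuasion     | Austen
6  | Mansfield Park | Austen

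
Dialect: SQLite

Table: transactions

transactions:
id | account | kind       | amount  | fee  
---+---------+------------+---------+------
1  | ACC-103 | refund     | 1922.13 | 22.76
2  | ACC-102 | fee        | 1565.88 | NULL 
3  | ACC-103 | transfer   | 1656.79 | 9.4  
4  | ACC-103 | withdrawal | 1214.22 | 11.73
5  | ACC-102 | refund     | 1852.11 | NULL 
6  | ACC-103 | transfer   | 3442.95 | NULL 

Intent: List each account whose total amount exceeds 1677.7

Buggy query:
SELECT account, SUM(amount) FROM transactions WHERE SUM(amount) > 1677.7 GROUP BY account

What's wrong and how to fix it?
Bug: WHERE runs before GROUP BY, so aggregates aren't available there

Fix: Use HAVING (which filters groups after aggregation) instead of WHERE

Corrected query:
SELECT account, SUM(amount) FROM transactions GROUP BY account HAVING SUM(amount) > 1677.7

Result:
account | SUM(amount)
--------+------------
ACC-102 | 3417.99    
ACC-103 | 8236.09    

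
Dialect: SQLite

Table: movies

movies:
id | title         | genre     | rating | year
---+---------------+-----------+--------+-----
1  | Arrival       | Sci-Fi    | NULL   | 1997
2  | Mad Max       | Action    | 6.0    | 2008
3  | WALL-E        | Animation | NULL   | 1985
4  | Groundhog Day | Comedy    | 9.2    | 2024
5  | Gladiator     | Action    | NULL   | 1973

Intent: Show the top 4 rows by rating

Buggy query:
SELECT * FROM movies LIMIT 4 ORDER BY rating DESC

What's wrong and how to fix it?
Bug: ORDER BY cannot follow LIMIT; LIMIT is the final clause

Fix: Sort with ORDER BY, then apply LIMIT

Corrected query:
SELECT * FROM movies ORDER BY rating DESC LIMIT 4

Result:
id | title         | genre     | rating | year
---+---------------+-----------+--------+-----
4  | Groundhog Day | Comedy    | 9.2    | 2024
2  | Mad Max       | Action    | 6      | 2008
1  | Arrival       | Sci-Fi    | NULL   | 1997
3  | WALL-E        | Animation | NULL   | 1985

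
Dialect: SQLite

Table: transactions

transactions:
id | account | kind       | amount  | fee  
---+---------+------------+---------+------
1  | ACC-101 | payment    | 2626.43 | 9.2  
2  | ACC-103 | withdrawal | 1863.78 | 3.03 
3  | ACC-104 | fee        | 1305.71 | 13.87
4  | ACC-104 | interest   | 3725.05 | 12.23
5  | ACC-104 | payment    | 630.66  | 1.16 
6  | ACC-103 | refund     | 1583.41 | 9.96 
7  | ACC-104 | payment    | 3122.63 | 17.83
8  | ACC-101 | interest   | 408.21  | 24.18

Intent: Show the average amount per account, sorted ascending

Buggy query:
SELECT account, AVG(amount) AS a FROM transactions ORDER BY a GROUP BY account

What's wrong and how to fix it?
Bug: GROUP BY must precede ORDER BY

Fix: Reorder: SELECT … FROM … GROUP BY … ORDER BY …

Corrected query:
SELECT account, AVG(amount) AS a FROM transactions GROUP BY account ORDER BY a

Result:
account | a        
--------+----------
ACC-101 | 1517.32  
ACC-103 | 1723.595 
ACC-104 | 2196.0125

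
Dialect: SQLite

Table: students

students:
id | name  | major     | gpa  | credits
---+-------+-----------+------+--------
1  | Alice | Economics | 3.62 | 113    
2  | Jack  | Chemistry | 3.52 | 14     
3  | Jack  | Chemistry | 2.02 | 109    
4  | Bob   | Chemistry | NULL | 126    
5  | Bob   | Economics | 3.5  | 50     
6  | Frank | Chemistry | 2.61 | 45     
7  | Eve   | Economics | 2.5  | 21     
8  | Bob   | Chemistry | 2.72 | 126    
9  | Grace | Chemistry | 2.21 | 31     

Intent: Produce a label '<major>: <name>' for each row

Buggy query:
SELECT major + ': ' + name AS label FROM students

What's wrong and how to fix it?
Bug: '+' is numeric addition; on text columns SQLite converts them to 0 instead of concatenating

Fix: Replace + with || to concatenate text

Corrected query:
SELECT major || ': ' || name AS label FROM students

Result:
label           
----------------
Economics: Alice
Chemistry: Jack 
Chemistry: Jack 
Chemistry: Bob  
Economics: Bob  
Chemistry: Frank
Economics: Eve  
Chemistry: Bob  
Chemistry: Grace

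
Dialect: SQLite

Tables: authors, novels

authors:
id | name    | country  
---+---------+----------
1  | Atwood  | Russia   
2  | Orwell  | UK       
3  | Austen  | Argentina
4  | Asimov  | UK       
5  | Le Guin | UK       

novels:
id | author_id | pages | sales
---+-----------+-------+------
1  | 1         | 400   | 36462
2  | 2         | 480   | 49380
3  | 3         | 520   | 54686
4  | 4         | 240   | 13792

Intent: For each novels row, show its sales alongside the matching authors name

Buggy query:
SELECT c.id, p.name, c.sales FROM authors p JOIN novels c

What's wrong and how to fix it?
Bug: Missing join condition: each novels row is matched to all authors rows instead of just its own

Fix: Add ON c.author_id = p.id to the JOIN

Corrected query:
SELECT c.id, p.name, c.sales FROM authors p JOIN novels c ON c.author_id = p.id

Result:
id | name   | sales
---+--------+------
1  | Atwood | 36462
2  | Orwell | 49380
3  | Austen | 54686
4  | Asimov | 13792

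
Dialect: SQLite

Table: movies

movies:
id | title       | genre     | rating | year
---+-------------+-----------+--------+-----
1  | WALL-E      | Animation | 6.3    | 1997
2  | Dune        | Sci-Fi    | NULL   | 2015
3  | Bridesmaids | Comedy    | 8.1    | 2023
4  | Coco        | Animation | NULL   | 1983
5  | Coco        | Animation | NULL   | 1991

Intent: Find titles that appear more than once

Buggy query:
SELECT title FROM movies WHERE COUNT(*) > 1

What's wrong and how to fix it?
Bug: WHERE can't reference COUNT(*); aggregates are computed after WHERE

Fix: Group first, then use HAVING for the count condition

Corrected query:
SELECT title FROM movies GROUP BY title HAVING COUNT(*) > 1

Result:
title
-----
Coco 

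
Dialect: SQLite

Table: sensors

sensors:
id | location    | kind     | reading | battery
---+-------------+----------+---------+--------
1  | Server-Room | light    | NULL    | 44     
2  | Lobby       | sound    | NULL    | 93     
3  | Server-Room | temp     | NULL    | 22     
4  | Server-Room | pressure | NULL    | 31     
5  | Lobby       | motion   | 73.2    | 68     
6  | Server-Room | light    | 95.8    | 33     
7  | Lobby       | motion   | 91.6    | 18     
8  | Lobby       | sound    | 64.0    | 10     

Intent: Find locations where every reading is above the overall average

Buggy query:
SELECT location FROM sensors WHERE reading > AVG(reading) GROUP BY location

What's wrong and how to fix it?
Bug: AVG() is an aggregate; it can't sit directly in WHERE

Fix: Use a subquery for AVG and a HAVING MIN(...) filter so the condition holds for every row in the group

Corrected query:
SELECT location FROM sensors GROUP BY location HAVING MIN(reading) > (SELECT AVG(reading) FROM sensors)

Result:
location   
-----------
Server-Room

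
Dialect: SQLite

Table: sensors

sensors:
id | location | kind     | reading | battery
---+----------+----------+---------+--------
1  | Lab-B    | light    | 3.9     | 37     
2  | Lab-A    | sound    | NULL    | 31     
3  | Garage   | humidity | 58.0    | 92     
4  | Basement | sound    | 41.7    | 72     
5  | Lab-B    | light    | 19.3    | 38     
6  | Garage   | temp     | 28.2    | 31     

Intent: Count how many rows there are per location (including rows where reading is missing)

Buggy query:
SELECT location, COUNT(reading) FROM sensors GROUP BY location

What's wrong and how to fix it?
Bug: COUNT(column) counts non-NULL values only; rows with NULL reading aren't counted

Fix: Replace COUNT(reading) with COUNT(*)

Corrected query:
SELECT location, COUNT(*) FROM sensors GROUP BY location

Result:
location | COUNT(*)
---------+---------
Basement | 1       
Garage   | 2       
Lab-A    | 1       
Lab-B    | 2       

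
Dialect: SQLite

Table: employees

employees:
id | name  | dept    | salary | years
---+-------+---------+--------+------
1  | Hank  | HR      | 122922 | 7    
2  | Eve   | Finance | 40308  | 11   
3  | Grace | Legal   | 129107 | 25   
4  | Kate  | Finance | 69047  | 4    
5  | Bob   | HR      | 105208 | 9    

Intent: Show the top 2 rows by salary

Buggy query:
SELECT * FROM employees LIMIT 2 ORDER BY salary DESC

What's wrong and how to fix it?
Bug: ORDER BY cannot follow LIMIT; LIMIT is the final clause

Fix: Swap the clauses: ORDER BY first, then LIMIT

Corrected query:
SELECT * FROM employees ORDER BY salary DESC LIMIT 2

Result:
id | name  | dept  | salary | years
---+-------+-------+--------+------
3  | Grace | Legal | 129107 | 25   
1  | Hank  | HR    | 122922 | 7    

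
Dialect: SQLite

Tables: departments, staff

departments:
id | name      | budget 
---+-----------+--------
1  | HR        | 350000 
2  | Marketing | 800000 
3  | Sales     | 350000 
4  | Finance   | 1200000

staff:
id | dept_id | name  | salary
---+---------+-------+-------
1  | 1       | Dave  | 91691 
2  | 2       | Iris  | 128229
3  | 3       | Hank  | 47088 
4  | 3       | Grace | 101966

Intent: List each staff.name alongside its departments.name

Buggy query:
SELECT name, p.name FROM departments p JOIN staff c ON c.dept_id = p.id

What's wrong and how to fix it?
Bug: 'name' exists in both joined tables, so the database can't tell which one is meant

Fix: Prefix ambiguous columns with the table alias

Corrected query:
SELECT c.name, p.name FROM departments p JOIN staff c ON c.dept_id = p.id

Result:
name  | name     
------+----------
Dave  | HR       
Iris  | Marketing
Hank  | Sales    
Grace | Sales    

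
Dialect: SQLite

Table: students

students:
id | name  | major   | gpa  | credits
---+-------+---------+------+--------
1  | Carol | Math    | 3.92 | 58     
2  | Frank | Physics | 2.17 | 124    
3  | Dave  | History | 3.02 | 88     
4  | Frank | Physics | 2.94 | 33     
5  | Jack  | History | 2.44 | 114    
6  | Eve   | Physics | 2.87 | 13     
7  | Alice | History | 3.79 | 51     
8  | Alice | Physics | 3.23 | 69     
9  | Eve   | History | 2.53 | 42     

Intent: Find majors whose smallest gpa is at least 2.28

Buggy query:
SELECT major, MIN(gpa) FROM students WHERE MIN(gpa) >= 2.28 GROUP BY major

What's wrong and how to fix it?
Bug: MIN() in WHERE is a misuse of aggregate

Fix: Replace WHERE with HAVING after the GROUP BY

Corrected query:
SELECT major, MIN(gpa) FROM students GROUP BY major HAVING MIN(gpa) >= 2.28

Result:
major   | MIN(gpa)
--------+---------
History | 2.44    
Math    | 3.92    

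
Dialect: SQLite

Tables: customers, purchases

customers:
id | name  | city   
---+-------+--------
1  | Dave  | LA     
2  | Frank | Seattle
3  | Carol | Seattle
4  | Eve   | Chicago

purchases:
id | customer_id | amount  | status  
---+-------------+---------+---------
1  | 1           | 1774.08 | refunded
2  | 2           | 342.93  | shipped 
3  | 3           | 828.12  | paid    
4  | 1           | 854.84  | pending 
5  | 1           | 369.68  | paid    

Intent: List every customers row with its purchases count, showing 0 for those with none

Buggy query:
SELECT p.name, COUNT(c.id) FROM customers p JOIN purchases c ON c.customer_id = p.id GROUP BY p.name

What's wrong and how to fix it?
Bug: An inner join excludes parents with zero children

Fix: Use LEFT JOIN so parents without children still appear (COUNT(c.id) gives 0)

Corrected query:
SELECT p.name, COUNT(c.id) FROM customers p LEFT JOIN purchases c ON c.customer_id = p.id GROUP BY p.name

Result:
name  | COUNT(c.id)
------+------------
Carol | 1          
Dave  | 3          
Eve   | 0          
Frank | 1          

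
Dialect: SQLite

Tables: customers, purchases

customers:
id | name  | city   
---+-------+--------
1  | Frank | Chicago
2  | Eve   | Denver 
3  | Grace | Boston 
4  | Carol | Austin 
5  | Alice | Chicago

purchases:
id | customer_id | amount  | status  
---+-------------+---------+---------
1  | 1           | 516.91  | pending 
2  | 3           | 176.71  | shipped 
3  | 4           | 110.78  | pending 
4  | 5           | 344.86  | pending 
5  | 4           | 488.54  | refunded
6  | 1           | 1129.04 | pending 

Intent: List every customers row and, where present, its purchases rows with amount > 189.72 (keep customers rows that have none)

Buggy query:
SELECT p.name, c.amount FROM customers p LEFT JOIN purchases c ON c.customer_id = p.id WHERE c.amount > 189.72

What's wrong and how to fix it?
Bug: A WHERE condition on the right-hand table after LEFT JOIN drops unmatched parents

Fix: Move the right-table condition into the ON clause so unmatched parents are kept

Corrected query:
SELECT p.name, c.amount FROM customers p LEFT JOIN purchases c ON c.customer_id = p.id AND c.amount > 189.72

Result:
name  | amount 
------+--------
Frank | 516.91 
Frank | 1129.04
Eve   | NULL   
Grace | NULL   
Carol | 488.54 
Alice | 344.86 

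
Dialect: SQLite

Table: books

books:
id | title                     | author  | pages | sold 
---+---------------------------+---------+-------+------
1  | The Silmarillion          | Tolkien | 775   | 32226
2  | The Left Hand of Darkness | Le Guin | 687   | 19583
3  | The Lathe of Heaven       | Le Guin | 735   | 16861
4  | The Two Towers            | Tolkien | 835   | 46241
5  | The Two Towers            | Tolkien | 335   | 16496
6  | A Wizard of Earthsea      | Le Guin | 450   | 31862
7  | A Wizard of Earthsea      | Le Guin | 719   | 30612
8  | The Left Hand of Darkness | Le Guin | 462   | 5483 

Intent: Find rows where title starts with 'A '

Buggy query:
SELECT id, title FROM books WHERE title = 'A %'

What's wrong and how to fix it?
Bug: '=' compares the literal string including the % character; pattern matching needs LIKE

Fix: Replace '=' with LIKE so 'A %' is treated as a pattern

Corrected query:
SELECT id, title FROM books WHERE title LIKE 'A %'

Result:
id | title               
---+---------------------
6  | A Wizard of Earthsea
7  | A Wizard of Earthsea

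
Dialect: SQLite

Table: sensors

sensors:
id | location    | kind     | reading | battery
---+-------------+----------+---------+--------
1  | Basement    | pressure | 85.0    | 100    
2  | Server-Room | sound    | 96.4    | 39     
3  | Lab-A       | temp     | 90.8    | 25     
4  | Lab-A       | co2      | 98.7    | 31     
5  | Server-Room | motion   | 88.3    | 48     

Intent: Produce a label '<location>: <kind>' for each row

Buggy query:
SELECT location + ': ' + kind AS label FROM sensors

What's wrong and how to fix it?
Bug: SQLite uses || for string concatenation; + coerces text to numbers (yielding 0)

Fix: Use the || operator for string concatenation

Corrected query:
SELECT location || ': ' || kind AS label FROM sensors

Result:
label              
-------------------
Basement: pressure 
Server-Room: sound 
Lab-A: temp        
Lab-A: co2         
Server-Room: motion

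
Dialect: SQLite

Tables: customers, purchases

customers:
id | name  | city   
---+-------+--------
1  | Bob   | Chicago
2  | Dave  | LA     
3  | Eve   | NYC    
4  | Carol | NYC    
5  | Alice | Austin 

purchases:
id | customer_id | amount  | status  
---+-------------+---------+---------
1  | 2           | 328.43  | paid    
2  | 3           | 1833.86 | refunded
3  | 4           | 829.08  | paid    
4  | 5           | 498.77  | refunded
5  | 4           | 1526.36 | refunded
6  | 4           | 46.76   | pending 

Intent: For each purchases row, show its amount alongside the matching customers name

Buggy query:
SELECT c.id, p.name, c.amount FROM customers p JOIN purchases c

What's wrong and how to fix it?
Bug: Missing join condition: each purchases row is matched to all customers rows instead of just its own

Fix: Add ON c.customer_id = p.id to the JOIN

Corrected query:
SELECT c.id, p.name, c.amount FROM customers p JOIN purchases c ON c.customer_id = p.id

Result:
id | name  | amount 
---+-------+--------
1  | Dave  | 328.43 
2  | Eve   | 1833.86
3  | Carol | 829.08 
4  | Alice | 498.77 
5  | Carol | 1526.36
6  | Carol | 46.76  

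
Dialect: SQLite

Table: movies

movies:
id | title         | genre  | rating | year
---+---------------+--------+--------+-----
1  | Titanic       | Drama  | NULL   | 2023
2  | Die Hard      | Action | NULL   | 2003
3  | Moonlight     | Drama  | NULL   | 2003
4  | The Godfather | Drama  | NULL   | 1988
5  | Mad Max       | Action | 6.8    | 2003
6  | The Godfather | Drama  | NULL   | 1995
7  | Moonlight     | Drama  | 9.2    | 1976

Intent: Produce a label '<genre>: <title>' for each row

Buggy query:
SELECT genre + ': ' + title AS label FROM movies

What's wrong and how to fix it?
Bug: '+' is numeric addition; on text columns SQLite converts them to 0 instead of concatenating

Fix: Replace + with || to concatenate text

Corrected query:
SELECT genre || ': ' || title AS label FROM movies

Result:
label               
--------------------
Drama: Titanic      
Action: Die Hard    
Drama: Moonlight    
Drama: The Godfather
Action: Mad Max     
Drama: The Godfather
Drama: Moonlight    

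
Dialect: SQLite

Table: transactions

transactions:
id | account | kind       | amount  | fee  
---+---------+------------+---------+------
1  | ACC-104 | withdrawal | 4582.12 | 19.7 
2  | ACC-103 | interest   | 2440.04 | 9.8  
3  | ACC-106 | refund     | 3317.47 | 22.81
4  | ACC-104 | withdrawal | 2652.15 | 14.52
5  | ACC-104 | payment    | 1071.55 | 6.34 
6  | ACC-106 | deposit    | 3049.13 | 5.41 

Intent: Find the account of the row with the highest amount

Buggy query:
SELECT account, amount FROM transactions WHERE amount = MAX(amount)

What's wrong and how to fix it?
Bug: WHERE is evaluated per row; an aggregate over the whole table isn't defined there

Fix: Use a subquery: WHERE amount = (SELECT MAX(amount) FROM transactions)

Corrected query:
SELECT account, amount FROM transactions WHERE amount = (SELECT MAX(amount) FROM transactions)

Result:
account | amount 
--------+--------
ACC-104 | 4582.12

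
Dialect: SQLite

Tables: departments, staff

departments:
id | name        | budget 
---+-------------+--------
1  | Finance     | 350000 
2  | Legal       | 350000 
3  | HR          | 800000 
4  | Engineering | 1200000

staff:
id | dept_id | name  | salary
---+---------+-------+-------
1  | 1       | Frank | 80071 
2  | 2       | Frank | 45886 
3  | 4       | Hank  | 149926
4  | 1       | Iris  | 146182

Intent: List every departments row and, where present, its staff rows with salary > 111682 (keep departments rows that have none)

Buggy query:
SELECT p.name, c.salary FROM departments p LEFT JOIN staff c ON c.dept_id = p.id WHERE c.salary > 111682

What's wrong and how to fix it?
Bug: A WHERE condition on the right-hand table after LEFT JOIN drops unmatched parents

Fix: Move the right-table condition into the ON clause so unmatched parents are kept

Corrected query:
SELECT p.name, c.salary FROM departments p LEFT JOIN staff c ON c.dept_id = p.id AND c.salary > 111682

Result:
name        | salary
------------+-------
Finance     | 146182
Legal       | NULL  
HR          | NULL  
Engineering | 149926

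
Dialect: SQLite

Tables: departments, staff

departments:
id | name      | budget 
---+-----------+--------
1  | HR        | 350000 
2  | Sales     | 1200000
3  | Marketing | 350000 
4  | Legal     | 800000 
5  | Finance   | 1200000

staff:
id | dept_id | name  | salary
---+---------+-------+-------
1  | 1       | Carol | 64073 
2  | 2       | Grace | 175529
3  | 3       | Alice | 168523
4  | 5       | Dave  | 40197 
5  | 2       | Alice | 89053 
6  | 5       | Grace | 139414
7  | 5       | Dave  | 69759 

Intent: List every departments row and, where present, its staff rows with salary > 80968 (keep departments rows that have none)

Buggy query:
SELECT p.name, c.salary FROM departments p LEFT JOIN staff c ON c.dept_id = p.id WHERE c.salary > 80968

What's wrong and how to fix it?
Bug: A WHERE condition on the right-hand table after LEFT JOIN drops unmatched parents

Fix: Move the right-table condition into the ON clause so unmatched parents are kept

Corrected query:
SELECT p.name, c.salary FROM departments p LEFT JOIN staff c ON c.dept_id = p.id AND c.salary > 80968

Result:
name      | salary
----------+-------
HR        | NULL  
Sales     | 89053 
Sales     | 175529
Marketing | 168523
Legal     | NULL  
Finance   | 139414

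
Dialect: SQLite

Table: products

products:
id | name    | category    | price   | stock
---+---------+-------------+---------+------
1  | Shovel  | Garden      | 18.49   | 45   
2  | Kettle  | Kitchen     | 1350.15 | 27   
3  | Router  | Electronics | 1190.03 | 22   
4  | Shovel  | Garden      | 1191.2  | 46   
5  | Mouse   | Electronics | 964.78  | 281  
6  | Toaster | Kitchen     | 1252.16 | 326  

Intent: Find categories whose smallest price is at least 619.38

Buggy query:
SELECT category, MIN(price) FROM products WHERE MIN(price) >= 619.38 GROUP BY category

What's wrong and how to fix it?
Bug: Aggregates like MIN are computed per group after WHERE runs

Fix: Use HAVING for the per-group MIN condition

Corrected query:
SELECT category, MIN(price) FROM products GROUP BY category HAVING MIN(price) >= 619.38

Result:
category    | MIN(price)
------------+-----------
Electronics | 964.78    
Kitchen     | 1252.16   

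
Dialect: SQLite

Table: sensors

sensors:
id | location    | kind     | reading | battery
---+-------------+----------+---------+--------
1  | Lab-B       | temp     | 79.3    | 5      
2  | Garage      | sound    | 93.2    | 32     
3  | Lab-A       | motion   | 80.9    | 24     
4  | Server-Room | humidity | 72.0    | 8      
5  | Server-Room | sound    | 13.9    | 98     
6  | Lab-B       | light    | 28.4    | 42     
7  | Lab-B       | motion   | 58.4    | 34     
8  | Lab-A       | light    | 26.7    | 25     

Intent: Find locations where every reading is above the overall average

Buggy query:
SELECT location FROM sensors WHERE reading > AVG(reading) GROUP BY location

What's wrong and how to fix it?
Bug: AVG() is an aggregate; it can't sit directly in WHERE

Fix: Compute the overall average in a scalar subquery and compare each group's MIN against it in HAVING

Corrected query:
SELECT location FROM sensors GROUP BY location HAVING MIN(reading) > (SELECT AVG(reading) FROM sensors)

Result:
location
--------
Garage  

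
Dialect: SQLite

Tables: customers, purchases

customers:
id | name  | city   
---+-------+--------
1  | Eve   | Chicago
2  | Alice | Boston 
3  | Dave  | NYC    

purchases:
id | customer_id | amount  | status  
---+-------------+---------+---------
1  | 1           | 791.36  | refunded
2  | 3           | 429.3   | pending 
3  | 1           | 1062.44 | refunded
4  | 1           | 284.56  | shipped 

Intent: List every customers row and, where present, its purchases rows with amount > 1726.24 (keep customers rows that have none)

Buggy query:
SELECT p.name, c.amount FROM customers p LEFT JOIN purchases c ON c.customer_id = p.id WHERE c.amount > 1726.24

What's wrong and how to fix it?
Bug: A WHERE condition on the right-hand table after LEFT JOIN drops unmatched parents

Fix: Put 'c.amount > 1726.24' in the JOIN's ON clause instead of WHERE

Corrected query:
SELECT p.name, c.amount FROM customers p LEFT JOIN purchases c ON c.customer_id = p.id AND c.amount > 1726.24

Result:
name  | amount
------+-------
Eve   | NULL  
Alice | NULL  
Dave  | NULL  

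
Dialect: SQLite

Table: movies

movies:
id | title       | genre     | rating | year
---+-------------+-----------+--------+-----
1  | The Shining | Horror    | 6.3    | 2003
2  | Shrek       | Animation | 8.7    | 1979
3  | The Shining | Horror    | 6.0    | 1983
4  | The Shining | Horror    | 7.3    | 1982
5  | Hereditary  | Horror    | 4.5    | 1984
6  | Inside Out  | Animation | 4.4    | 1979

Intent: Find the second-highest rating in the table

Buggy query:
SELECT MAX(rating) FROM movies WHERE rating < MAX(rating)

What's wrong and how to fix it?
Bug: MAX(rating) on the right of the comparison is an aggregate-in-WHERE error

Fix: Compute the overall MAX in a subquery, then take MAX of rows below it

Corrected query:
SELECT MAX(rating) FROM movies WHERE rating < (SELECT MAX(rating) FROM movies)

Result:
MAX(rating)
-----------
7.3        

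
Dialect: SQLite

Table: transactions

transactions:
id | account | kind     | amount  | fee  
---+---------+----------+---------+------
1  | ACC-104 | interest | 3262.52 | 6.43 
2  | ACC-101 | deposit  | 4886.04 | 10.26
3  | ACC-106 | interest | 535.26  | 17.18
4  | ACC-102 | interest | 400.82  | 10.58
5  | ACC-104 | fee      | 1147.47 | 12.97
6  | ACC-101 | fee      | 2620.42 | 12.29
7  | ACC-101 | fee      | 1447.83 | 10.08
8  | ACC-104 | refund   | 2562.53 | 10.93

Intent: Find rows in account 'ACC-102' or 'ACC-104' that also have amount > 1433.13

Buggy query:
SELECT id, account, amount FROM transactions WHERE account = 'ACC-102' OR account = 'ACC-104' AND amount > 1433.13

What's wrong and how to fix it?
Bug: Without parentheses, AND is evaluated before OR, so the amount filter only applies to the 'ACC-104' branch

Fix: Group the OR with parentheses (or use IN), then AND the threshold

Corrected query:
SELECT id, account, amount FROM transactions WHERE (account = 'ACC-102' OR account = 'ACC-104') AND amount > 1433.13

Result:
id | account | amount 
---+---------+--------
1  | ACC-104 | 3262.52
8  | ACC-104 | 2562.53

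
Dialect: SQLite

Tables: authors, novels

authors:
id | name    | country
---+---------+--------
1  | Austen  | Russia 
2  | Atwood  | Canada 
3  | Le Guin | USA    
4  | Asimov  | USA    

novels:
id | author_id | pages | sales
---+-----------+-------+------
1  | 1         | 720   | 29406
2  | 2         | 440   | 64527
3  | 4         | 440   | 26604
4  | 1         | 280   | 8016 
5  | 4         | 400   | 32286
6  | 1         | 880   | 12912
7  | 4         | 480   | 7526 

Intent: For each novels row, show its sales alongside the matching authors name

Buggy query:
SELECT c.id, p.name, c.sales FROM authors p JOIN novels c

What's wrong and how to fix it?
Bug: Missing join condition: each novels row is matched to all authors rows instead of just its own

Fix: Add ON c.author_id = p.id to the JOIN

Corrected query:
SELECT c.id, p.name, c.sales FROM authors p JOIN novels c ON c.author_id = p.id

Result:
id | name   | sales
---+--------+------
1  | Austen | 29406
2  | Atwood | 64527
3  | Asimov | 26604
4  | Austen | 8016 
5  | Asimov | 32286
6  | Austen | 12912
7  | Asimov | 7526 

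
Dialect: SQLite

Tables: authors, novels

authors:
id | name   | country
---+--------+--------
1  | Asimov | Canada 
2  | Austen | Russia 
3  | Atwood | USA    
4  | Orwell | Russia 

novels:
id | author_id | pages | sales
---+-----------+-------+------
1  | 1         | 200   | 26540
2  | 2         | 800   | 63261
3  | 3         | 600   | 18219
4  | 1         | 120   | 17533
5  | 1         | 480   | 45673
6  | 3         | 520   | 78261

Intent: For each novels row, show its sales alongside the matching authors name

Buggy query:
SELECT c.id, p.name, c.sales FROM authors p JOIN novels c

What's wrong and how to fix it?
Bug: Missing join condition: each novels row is matched to all authors rows instead of just its own

Fix: Specify the join condition linking the foreign key to the parent id

Corrected query:
SELECT c.id, p.name, c.sales FROM authors p JOIN novels c ON c.author_id = p.id

Result:
id | name   | sales
---+--------+------
1  | Asimov | 26540
2  | Austen | 63261
3  | Atwood | 18219
4  | Asimov | 17533
5  | Asimov | 45673
6  | Atwood | 78261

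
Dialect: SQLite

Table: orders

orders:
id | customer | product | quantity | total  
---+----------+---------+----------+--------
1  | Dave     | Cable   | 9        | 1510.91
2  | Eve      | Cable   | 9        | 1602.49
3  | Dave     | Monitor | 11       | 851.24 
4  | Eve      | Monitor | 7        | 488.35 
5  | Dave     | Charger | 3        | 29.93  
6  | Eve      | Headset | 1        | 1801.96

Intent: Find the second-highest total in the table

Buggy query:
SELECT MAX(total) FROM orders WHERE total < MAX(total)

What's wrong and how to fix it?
Bug: The inner MAX is an aggregate inside WHERE, which is not allowed

Fix: Compute the overall MAX in a subquery, then take MAX of rows below it

Corrected query:
SELECT MAX(total) FROM orders WHERE total < (SELECT MAX(total) FROM orders)

Result:
MAX(total)
----------
1602.49   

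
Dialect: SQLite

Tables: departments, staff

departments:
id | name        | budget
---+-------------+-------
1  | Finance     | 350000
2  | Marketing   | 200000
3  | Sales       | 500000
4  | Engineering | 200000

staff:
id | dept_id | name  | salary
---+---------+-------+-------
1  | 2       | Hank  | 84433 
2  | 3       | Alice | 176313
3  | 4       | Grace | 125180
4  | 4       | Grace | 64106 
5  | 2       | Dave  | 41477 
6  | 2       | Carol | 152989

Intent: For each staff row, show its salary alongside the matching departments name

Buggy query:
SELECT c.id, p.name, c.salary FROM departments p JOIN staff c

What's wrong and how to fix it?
Bug: JOIN with no ON clause produces a cartesian product; every staff row pairs with every departments row

Fix: Add ON c.dept_id = p.id to the JOIN

Corrected query:
SELECT c.id, p.name, c.salary FROM departments p JOIN staff c ON c.dept_id = p.id

Result:
id | name        | salary
---+-------------+-------
1  | Marketing   | 84433 
2  | Sales       | 176313
3  | Engineering | 125180
4  | Engineering | 64106 
5  | Marketing   | 41477 
6  | Marketing   | 152989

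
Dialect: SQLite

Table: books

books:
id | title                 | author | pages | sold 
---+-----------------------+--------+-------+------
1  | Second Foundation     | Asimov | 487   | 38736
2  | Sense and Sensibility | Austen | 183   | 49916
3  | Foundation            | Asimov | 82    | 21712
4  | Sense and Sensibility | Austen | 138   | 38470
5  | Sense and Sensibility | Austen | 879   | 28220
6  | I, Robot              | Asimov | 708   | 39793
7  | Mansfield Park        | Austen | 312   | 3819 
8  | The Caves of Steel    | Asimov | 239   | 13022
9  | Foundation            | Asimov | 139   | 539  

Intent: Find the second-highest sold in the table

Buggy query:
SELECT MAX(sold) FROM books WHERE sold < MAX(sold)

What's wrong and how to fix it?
Bug: MAX(sold) on the right of the comparison is an aggregate-in-WHERE error

Fix: Compute the overall MAX in a subquery, then take MAX of rows below it

Corrected query:
SELECT MAX(sold) FROM books WHERE sold < (SELECT MAX(sold) FROM books)

Result:
MAX(sold)
---------
39793    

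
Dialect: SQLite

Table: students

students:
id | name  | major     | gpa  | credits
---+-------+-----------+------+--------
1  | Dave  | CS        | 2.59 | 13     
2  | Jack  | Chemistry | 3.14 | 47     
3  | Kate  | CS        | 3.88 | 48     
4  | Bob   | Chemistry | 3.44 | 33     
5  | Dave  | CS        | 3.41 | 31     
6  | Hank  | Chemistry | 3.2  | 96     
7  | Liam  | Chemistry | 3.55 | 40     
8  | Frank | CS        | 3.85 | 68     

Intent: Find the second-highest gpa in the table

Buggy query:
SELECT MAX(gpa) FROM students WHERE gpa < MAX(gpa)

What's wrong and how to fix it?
Bug: MAX(gpa) on the right of the comparison is an aggregate-in-WHERE error

Fix: Put the inner MAX in a scalar subquery

Corrected query:
SELECT MAX(gpa) FROM students WHERE gpa < (SELECT MAX(gpa) FROM students)

Result:
MAX(gpa)
--------
3.85    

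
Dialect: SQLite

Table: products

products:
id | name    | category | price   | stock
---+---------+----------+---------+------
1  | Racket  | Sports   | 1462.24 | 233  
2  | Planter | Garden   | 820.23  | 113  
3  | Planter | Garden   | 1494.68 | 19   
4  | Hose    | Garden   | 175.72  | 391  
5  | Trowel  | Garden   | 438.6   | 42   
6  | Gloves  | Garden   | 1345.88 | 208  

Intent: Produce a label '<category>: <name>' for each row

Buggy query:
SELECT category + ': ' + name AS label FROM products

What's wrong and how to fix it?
Bug: SQLite uses || for string concatenation; + coerces text to numbers (yielding 0)

Fix: Use the || operator for string concatenation

Corrected query:
SELECT category || ': ' || name AS label FROM products

Result:
label          
---------------
Sports: Racket 
Garden: Planter
Garden: Planter
Garden: Hose   
Garden: Trowel 
Garden: Gloves 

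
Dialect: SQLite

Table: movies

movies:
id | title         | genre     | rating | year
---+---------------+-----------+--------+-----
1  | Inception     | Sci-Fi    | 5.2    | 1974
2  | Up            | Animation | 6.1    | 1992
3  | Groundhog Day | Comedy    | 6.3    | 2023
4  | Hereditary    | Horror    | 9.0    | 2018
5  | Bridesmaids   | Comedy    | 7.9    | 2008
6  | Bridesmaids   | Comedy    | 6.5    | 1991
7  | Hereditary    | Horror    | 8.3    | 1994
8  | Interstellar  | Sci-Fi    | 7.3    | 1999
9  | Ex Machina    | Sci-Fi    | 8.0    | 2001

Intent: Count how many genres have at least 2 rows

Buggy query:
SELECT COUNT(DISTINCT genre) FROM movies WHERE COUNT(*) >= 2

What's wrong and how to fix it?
Bug: COUNT(*) cannot appear in WHERE; the per-group count doesn't exist yet

Fix: Use a subquery that GROUPs and filters with HAVING, then count its rows

Corrected query:
SELECT COUNT(*) FROM (SELECT genre FROM movies GROUP BY genre HAVING COUNT(*) >= 2)

Result:
COUNT(*)
--------
3       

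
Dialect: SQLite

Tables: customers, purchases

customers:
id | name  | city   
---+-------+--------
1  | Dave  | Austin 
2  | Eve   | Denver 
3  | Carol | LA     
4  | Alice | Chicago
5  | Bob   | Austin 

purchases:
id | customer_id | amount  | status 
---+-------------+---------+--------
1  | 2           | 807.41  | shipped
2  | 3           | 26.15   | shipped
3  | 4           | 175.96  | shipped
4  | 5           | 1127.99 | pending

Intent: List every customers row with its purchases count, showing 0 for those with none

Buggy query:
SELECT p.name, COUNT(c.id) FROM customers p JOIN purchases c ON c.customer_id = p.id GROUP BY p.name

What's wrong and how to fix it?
Bug: An inner join excludes parents with zero children

Fix: Use LEFT JOIN so parents without children still appear (COUNT(c.id) gives 0)

Corrected query:
SELECT p.name, COUNT(c.id) FROM customers p LEFT JOIN purchases c ON c.customer_id = p.id GROUP BY p.name

Result:
name  | COUNT(c.id)
------+------------
Alice | 1          
Bob   | 1          
Carol | 1          
Dave  | 0          
Eve   | 1          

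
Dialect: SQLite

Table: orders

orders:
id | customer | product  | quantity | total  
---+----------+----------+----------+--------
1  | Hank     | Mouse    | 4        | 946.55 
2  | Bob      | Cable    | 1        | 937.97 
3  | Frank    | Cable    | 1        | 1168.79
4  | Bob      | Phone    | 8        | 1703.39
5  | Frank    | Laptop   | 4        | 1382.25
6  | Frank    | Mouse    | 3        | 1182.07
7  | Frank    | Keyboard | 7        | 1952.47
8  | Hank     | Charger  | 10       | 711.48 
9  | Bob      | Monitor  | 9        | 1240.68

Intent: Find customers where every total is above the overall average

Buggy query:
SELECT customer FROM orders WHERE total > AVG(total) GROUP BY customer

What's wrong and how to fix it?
Bug: AVG() is an aggregate; it can't sit directly in WHERE

Fix: Use a subquery for AVG and a HAVING MIN(...) filter so the condition holds for every row in the group

Corrected query:
SELECT customer FROM orders GROUP BY customer HAVING MIN(total) > (SELECT AVG(total) FROM orders)

Result:
(no rows)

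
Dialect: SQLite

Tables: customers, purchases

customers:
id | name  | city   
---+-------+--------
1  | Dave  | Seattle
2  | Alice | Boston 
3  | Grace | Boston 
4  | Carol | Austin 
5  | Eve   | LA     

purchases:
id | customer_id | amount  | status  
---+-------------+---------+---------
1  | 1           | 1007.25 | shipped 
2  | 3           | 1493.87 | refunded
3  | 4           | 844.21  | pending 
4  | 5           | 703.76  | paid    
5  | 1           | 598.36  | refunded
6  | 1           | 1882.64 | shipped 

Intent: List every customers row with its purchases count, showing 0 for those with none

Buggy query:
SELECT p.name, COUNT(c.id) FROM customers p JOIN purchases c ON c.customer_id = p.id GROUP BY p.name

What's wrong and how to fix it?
Bug: INNER JOIN drops customers rows that have no matching purchases rows

Fix: Switch to LEFT JOIN to retain unmatched parent rows

Corrected query:
SELECT p.name, COUNT(c.id) FROM customers p LEFT JOIN purchases c ON c.customer_id = p.id GROUP BY p.name

Result:
name  | COUNT(c.id)
------+------------
Alice | 0          
Carol | 1          
Dave  | 3          
Eve   | 1          
Grace | 1          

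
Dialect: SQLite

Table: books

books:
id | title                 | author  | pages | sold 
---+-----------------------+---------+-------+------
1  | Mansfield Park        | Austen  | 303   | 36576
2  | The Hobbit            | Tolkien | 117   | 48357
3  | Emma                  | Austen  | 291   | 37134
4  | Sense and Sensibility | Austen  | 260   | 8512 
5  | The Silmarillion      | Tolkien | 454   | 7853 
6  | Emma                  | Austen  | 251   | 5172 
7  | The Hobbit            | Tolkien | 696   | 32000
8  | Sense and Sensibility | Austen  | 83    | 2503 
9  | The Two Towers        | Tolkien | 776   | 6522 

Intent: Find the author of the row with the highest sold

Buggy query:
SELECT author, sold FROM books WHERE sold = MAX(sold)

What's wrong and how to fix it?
Bug: MAX(sold) is an aggregate and cannot be used directly in WHERE

Fix: Use a subquery: WHERE sold = (SELECT MAX(sold) FROM books)

Corrected query:
SELECT author, sold FROM books WHERE sold = (SELECT MAX(sold) FROM books)

Result:
author  | sold 
--------+------
Tolkien | 48357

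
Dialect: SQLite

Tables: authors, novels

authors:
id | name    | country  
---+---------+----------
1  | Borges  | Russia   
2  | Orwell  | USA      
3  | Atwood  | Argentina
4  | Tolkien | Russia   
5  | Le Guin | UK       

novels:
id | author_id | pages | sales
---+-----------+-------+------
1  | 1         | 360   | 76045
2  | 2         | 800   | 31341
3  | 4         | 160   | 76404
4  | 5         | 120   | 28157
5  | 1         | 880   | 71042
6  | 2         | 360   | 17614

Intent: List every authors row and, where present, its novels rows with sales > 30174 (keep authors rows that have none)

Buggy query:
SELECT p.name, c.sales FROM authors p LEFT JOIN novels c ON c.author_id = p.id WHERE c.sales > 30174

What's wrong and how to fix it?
Bug: Filtering c.sales in WHERE discards the NULL rows produced by LEFT JOIN, turning it into an inner join

Fix: Put 'c.sales > 30174' in the JOIN's ON clause instead of WHERE

Corrected query:
SELECT p.name, c.sales FROM authors p LEFT JOIN novels c ON c.author_id = p.id AND c.sales > 30174

Result:
name    | sales
--------+------
Borges  | 71042
Borges  | 76045
Orwell  | 31341
Atwood  | NULL 
Tolkien | 76404
Le Guin | NULL 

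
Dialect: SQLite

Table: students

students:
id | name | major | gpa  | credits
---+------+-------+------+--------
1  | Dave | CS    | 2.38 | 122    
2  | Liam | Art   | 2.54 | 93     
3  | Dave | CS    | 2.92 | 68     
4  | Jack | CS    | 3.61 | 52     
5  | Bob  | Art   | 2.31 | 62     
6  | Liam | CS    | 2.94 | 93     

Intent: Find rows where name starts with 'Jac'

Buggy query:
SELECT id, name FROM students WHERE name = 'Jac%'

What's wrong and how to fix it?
Bug: '=' compares the literal string including the % character; pattern matching needs LIKE

Fix: Replace '=' with LIKE so 'Jac%' is treated as a pattern

Corrected query:
SELECT id, name FROM students WHERE name LIKE 'Jac%'

Result:
id | name
---+-----
4  | Jack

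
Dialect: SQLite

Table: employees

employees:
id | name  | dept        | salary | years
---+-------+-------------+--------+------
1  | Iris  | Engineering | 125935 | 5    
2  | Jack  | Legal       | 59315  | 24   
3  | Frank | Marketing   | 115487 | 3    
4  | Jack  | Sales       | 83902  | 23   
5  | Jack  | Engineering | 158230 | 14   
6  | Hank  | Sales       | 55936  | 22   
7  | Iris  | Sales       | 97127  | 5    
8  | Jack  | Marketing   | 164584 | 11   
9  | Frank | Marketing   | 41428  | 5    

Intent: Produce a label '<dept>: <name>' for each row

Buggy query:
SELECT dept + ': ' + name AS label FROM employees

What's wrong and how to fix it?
Bug: SQLite uses || for string concatenation; + coerces text to numbers (yielding 0)

Fix: Replace + with || to concatenate text

Corrected query:
SELECT dept || ': ' || name AS label FROM employees

Result:
label            
-----------------
Engineering: Iris
Legal: Jack      
Marketing: Frank 
Sales: Jack      
Engineering: Jack
Sales: Hank      
Sales: Iris      
Marketing: Jack  
Marketing: Frank 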